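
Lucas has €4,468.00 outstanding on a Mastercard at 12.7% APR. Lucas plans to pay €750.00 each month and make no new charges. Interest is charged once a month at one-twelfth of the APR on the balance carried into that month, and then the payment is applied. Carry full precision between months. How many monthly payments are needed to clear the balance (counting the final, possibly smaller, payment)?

Monthly rate r = 12.7%/12 = 1.05833% = 0.0105833.
Recurrence: B ← B·(1+r) − €750.00.
Month 1: interest €47.29; balance after payment €3,765.29.
Month 2: interest €39.85; balance after payment €3,055.14.
Closed form: n = −ln(1 − rB₀/P)/ln(1+r) = −ln(0.93695)/ln(1.01058) ≈ 6.186, so the balance reaches zero during payment 7.

7 payments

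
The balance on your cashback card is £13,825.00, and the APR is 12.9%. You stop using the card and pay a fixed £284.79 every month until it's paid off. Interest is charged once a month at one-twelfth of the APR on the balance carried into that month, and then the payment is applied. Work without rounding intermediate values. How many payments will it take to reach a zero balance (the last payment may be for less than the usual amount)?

70 months

Monthly rate r = 12.9%/12 = 1.075% = 0.01075.
Recurrence: B ← B·(1+r) − £284.79.
Month 1: interest £148.62; balance after payment £13,688.83.
Month 2: interest £147.15; balance after payment £13,551.19.
Closed form: n = −ln(1 − rB₀/P)/ln(1+r) = −ln(0.47815)/ln(1.01075) ≈ 69.004, so the balance reaches zero during payment 70.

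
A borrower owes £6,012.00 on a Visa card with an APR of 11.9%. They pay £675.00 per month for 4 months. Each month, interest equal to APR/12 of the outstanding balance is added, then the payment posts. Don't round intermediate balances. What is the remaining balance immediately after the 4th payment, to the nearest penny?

Monthly rate r = 11.9%/12 = 0.991667% = 0.00991667.
Each month: B ← B·(1+r) − £675.00.
Month 1: interest £59.62; balance after payment £5,396.62.
Month 2: interest £53.52; balance after payment £4,775.14.
Month 3: interest £47.35; balance after payment £4,147.49.
Month 4: interest £41.13; balance after payment £3,513.62.

£3,513.62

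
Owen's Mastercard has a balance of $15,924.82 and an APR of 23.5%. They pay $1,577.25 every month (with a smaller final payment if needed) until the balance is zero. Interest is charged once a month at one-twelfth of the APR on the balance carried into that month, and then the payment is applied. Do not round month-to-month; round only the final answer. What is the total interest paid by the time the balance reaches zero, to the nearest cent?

Monthly rate r = 23.5%/12 = 1.95833% = 0.0195833.
Payoff takes n = ⌈−ln(1 − rB₀/P)/ln(1+r)⌉ = ⌈11.359⌉ = 12 payments; the last is $570.27.
Total paid = 11·$1,577.25 + $570.27 = $17,920.02.
Total interest = total paid − principal = $17,920.02 − $15,924.82 = $1,995.20.

$1,995.20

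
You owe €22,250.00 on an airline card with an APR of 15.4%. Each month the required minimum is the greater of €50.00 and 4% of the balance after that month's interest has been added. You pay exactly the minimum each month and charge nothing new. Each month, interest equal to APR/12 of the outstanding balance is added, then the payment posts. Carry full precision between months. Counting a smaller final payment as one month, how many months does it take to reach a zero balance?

Monthly rate r = 15.4%/12 = 1.28333% = 0.0128333.
While 4% of the post-interest balance exceeds €50.00, each month B ← (B·(1+r))·(1 − 0.04), i.e. B shrinks by the factor (1+r)·0.96 = 0.97232.
This holds for months 1–104. Entering month 105 the balance is €1,200.85; 4% of the post-interest balance is now below €50.00, so the flat €50.00 minimum applies from here.
From month 105 a fixed €50.00 at rate r clears €1,200.85 in 29 more payments. Total: 104 + 29 = 133 months.

133 months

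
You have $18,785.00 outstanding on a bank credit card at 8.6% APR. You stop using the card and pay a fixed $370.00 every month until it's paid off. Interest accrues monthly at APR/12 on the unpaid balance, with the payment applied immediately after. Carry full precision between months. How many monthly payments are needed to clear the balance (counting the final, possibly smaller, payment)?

64 months

Monthly rate r = 8.6%/12 = 0.716667% = 0.00716667.
Recurrence: B ← B·(1+r) − $370.00.
Month 1: interest $134.63; balance after payment $18,549.63.
Month 2: interest $132.94; balance after payment $18,312.56.
Closed form: n = −ln(1 − rB₀/P)/ln(1+r) = −ln(0.63615)/ln(1.00717) ≈ 63.341, so the balance reaches zero during payment 64.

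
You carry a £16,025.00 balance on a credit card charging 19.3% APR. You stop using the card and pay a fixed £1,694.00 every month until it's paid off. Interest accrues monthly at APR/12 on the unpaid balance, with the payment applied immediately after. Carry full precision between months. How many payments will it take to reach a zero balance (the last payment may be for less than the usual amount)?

Monthly rate r = 19.3%/12 = 1.60833% = 0.0160833.
Recurrence: B ← B·(1+r) − £1,694.00.
Month 1: interest £257.74; balance after payment £14,588.74.
Month 2: interest £234.64; balance after payment £13,129.37.
Closed form: n = −ln(1 − rB₀/P)/ln(1+r) = −ln(0.84785)/ln(1.01608) ≈ 10.344, so the balance reaches zero during payment 11.

11 payments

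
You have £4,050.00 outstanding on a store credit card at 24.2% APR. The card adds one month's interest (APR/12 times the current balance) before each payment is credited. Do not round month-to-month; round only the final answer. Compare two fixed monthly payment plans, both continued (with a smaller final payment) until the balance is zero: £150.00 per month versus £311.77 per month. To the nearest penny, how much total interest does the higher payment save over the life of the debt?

Monthly rate r = 24.2%/12 = 2.01667% = 0.0201667.
At £150.00/mo: n = ⌈−ln(1 − rB₀/P)/ln(1+r)⌉ = 40 payments (last £58.09); total interest = total paid − £4,050.00 = £1,858.09.
At £311.77/mo: 16 payments (last £67.41); total interest £693.96.
Interest saved = £1,858.09 − £693.96 = £1,164.13.

£1,164.13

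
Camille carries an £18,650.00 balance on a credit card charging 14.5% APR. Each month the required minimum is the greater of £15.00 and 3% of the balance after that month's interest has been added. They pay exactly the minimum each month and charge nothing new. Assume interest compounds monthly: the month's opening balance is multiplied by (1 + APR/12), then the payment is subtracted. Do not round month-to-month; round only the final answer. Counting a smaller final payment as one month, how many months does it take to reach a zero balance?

240 months

Monthly rate r = 14.5%/12 = 1.20833% = 0.0120833.
While 3% of the post-interest balance exceeds £15.00, each month B ← (B·(1+r))·(1 − 0.03), i.e. B shrinks by the factor (1+r)·0.97 = 0.98172.
This holds for months 1–197. Entering month 198 the balance is £492.40; 3% of the post-interest balance is now below £15.00, so the flat £15.00 minimum applies from here.
From month 198 a fixed £15.00 at rate r clears £492.40 in 43 more payments. Total: 197 + 43 = 240 months.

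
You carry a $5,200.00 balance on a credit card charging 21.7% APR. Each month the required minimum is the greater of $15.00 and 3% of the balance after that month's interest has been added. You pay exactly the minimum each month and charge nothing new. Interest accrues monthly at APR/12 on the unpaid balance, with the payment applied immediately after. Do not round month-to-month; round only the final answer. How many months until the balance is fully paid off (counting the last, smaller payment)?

Monthly rate r = 21.7%/12 = 1.80833% = 0.0180833.
While 3% of the post-interest balance exceeds $15.00, each month B ← (B·(1+r))·(1 − 0.03), i.e. B shrinks by the factor (1+r)·0.97 = 0.98754.
This holds for months 1–189. Entering month 190 the balance is $486.31; 3% of the post-interest balance is now below $15.00, so the flat $15.00 minimum applies from here.
From month 190 a fixed $15.00 at rate r clears $486.31 in 50 more payments. Total: 189 + 50 = 239 months.

239 months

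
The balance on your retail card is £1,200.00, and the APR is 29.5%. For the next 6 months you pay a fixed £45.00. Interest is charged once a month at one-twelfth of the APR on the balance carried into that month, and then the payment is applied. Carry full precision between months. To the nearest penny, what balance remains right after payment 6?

£1,101.09

Monthly rate r = 29.5%/12 = 2.45833% = 0.0245833.
Each month: B ← B·(1+r) − £45.00.
Month 1: interest £29.50; balance after payment £1,184.50.
Month 2: interest £29.12; balance after payment £1,168.62.
Month 3: interest £28.73; balance after payment £1,152.35.
Month 4: interest £28.33; balance after payment £1,135.68.
Month 5: interest £27.92; balance after payment £1,118.59.
Month 6: interest £27.50; balance after payment £1,101.09.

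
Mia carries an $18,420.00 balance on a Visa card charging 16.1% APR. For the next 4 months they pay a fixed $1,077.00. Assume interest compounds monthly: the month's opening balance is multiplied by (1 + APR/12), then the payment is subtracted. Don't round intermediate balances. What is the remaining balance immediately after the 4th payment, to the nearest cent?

Monthly rate r = 16.1%/12 = 1.34167% = 0.0134167.
Each month: B ← B·(1+r) − $1,077.00.
Month 1: interest $247.14; balance after payment $17,590.13.
Month 2: interest $236.00; balance after payment $16,749.14.
Month 3: interest $224.72; balance after payment $15,896.85.
Month 4: interest $213.28; balance after payment $15,033.14.

$15,033.14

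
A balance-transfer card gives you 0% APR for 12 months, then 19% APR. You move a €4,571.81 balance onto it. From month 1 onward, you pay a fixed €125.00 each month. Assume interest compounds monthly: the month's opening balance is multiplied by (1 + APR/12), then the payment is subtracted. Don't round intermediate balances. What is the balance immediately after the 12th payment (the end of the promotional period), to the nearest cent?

Promo months 1–12 at r₀ = 0%/12 = 0; months 13+ at r₁ = 19%/12 = 0.0158333.
After month 12 (no interest yet): B = €4,571.81 − 12·€125.00 = €3,071.81.

€3,071.81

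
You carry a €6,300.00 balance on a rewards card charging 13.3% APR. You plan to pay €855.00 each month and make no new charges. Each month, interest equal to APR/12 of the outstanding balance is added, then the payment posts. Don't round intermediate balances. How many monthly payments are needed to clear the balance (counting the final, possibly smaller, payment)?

Monthly rate r = 13.3%/12 = 1.10833% = 0.0110833.
Recurrence: B ← B·(1+r) − €855.00.
Month 1: interest €69.83; balance after payment €5,514.82.
Month 2: interest €61.12; balance after payment €4,720.95.
Closed form: n = −ln(1 − rB₀/P)/ln(1+r) = −ln(0.91833)/ln(1.01108) ≈ 7.729, so the balance reaches zero during payment 8.

8 months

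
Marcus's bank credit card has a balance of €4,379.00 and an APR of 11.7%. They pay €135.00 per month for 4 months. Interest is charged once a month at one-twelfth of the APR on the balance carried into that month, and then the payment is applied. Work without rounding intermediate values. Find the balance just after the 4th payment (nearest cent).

Monthly rate r = 11.7%/12 = 0.975% = 0.00975.
Each month: B ← B·(1+r) − €135.00.
Month 1: interest €42.70; balance after payment €4,286.70.
Month 2: interest €41.80; balance after payment €4,193.49.
Month 3: interest €40.89; balance after payment €4,099.38.
Month 4: interest €39.97; balance after payment €4,004.35.

€4,004.35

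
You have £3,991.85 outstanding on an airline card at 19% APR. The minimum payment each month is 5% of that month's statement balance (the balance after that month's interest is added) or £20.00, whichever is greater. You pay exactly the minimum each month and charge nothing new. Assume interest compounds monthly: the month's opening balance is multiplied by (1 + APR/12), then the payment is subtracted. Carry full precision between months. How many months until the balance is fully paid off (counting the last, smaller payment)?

Monthly rate r = 19%/12 = 1.58333% = 0.0158333.
While 5% of the post-interest balance exceeds £20.00, each month B ← (B·(1+r))·(1 − 0.05), i.e. B shrinks by the factor (1+r)·0.95 = 0.96504.
This holds for months 1–66. Entering month 67 the balance is £381.25; 5% of the post-interest balance is now below £20.00, so the flat £20.00 minimum applies from here.
From month 67 a fixed £20.00 at rate r clears £381.25 in 23 more payments. Total: 66 + 23 = 89 months.

89 months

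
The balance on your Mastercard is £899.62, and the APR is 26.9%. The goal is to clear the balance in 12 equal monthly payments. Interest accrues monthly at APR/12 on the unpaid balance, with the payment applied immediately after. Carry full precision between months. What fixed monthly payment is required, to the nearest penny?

Monthly rate r = 26.9%/12 = 2.24167% = 0.0224167.
Level-payment amortization: P = B₀·r / (1 − (1+r)^(−n)) = 899.62·0.0224167 / (1 − 1.02242^(−12)).
Denominator 1 − (1+r)^(−12) = 0.233583308.
P = 20.1665 / 0.233583308 ≈ 86.34.

£86.34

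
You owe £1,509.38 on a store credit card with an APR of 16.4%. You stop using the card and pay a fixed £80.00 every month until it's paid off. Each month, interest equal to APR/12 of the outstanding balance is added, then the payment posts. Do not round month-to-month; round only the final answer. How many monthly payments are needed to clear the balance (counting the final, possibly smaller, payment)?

22 months

Monthly rate r = 16.4%/12 = 1.36667% = 0.0136667.
Recurrence: B ← B·(1+r) − £80.00.
Month 1: interest £20.63; balance after payment £1,450.01.
Month 2: interest £19.82; balance after payment £1,389.82.
Closed form: n = −ln(1 − rB₀/P)/ln(1+r) = −ln(0.74215)/ln(1.01367) ≈ 21.969, so the balance reaches zero during payment 22.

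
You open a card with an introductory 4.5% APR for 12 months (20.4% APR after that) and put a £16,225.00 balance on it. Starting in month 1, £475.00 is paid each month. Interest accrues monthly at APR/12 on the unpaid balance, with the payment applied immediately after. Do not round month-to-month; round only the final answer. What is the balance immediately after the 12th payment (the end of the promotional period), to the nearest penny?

Promo months 1–12 at r₀ = 4.5%/12 = 0.00375; months 13+ at r₁ = 20.4%/12 = 0.017.
After month 12: iterate B ← B·(1+r₀) − £475.00 for 12 months → £11,151.33.

£11,151.33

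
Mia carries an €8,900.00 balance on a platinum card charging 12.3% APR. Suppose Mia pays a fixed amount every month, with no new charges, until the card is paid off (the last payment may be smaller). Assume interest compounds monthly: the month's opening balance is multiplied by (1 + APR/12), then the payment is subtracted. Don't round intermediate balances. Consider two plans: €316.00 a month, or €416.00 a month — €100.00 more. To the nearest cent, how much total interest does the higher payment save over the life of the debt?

Monthly rate r = 12.3%/12 = 1.025% = 0.01025.
At €316.00/mo: n = ⌈−ln(1 − rB₀/P)/ln(1+r)⌉ = 34 payments (last €127.87); total interest = total paid − €8,900.00 = €1,655.87.
At €416.00/mo: 25 payments (last €114.84); total interest €1,198.84.
Interest saved = €1,655.87 − €1,198.84 = €457.03.

€457.03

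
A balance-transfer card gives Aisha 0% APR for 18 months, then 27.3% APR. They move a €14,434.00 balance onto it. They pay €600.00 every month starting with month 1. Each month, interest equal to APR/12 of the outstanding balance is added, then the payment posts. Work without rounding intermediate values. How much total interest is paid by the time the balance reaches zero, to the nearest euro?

Promo months 1–18 at r₀ = 0%/12 = 0; months 19+ at r₁ = 27.3%/12 = 0.02275.
After month 18 (no interest yet): B = €14,434.00 − 18·€600.00 = €3,634.00.
Then at r₁ with €600.00/mo: n₂ = −ln(1 − r₁·B/P)/ln(1+r₁) ≈ 6.59 → 7 more payments.
Total paid = 24·€600.00 + €355.97 = €14,755.97; interest = €14,755.97 − €14,434.00 = €321.97.

€322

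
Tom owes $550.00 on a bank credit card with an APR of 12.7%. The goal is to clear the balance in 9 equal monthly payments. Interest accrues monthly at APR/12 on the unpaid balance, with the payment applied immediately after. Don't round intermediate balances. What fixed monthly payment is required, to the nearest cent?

Monthly rate r = 12.7%/12 = 1.05833% = 0.0105833.
Level-payment amortization: P = B₀·r / (1 − (1+r)^(−n)) = 550.00·0.0105833 / (1 − 1.01058^(−9)).
Denominator 1 − (1+r)^(−9) = 0.0903992363.
P = 5.82083 / 0.0903992363 ≈ 64.39.

$64.39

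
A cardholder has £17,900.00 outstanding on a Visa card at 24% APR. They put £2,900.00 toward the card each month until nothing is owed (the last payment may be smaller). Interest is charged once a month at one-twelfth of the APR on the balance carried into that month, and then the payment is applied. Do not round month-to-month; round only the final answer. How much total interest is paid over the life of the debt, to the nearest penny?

Monthly rate r = 24%/12 = 2% = 0.02.
Payoff takes n = ⌈−ln(1 − rB₀/P)/ln(1+r)⌉ = ⌈6.654⌉ = 7 payments; the last is £1,902.05.
Total paid = 6·£2,900.00 + £1,902.05 = £19,302.05.
Total interest = total paid − principal = £19,302.05 − £17,900.00 = £1,402.05.

£1,402.05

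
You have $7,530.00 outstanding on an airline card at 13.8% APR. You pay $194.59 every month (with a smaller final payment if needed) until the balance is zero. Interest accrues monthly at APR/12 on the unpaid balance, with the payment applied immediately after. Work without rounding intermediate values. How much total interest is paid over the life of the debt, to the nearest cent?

$2,490.63

Monthly rate r = 13.8%/12 = 1.15% = 0.0115.
Payoff takes n = ⌈−ln(1 − rB₀/P)/ln(1+r)⌉ = ⌈51.495⌉ = 52 payments; the last is $96.54.
Total paid = 51·$194.59 + $96.54 = $10,020.63.
Total interest = total paid − principal = $10,020.63 − $7,530.00 = $2,490.63.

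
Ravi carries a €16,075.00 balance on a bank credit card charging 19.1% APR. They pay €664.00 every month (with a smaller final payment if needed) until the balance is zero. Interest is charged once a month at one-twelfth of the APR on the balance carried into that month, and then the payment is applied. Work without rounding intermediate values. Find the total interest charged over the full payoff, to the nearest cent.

Monthly rate r = 19.1%/12 = 1.59167% = 0.0159167.
Payoff takes n = ⌈−ln(1 − rB₀/P)/ln(1+r)⌉ = ⌈30.819⌉ = 31 payments; the last is €544.60.
Total paid = 30·€664.00 + €544.60 = €20,464.60.
Total interest = total paid − principal = €20,464.60 − €16,075.00 = €4,389.60.

€4,389.60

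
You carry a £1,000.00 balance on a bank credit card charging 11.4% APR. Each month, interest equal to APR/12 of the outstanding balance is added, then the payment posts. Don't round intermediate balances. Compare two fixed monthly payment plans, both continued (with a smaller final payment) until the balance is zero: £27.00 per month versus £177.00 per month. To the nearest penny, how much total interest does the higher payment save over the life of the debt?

Monthly rate r = 11.4%/12 = 0.95% = 0.0095.
At £27.00/mo: n = ⌈−ln(1 − rB₀/P)/ln(1+r)⌉ = 46 payments (last £23.30); total interest = total paid − £1,000.00 = £238.30.
At £177.00/mo: 6 payments (last £147.83); total interest £32.83.
Interest saved = £238.30 − £32.83 = £205.47.

£205.47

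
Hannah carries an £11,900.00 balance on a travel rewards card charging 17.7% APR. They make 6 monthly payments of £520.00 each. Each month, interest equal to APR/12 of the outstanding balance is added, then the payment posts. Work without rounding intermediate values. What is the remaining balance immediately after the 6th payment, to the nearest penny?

Monthly rate r = 17.7%/12 = 1.475% = 0.01475.
Each month: B ← B·(1+r) − £520.00.
Month 1: interest £175.52; balance after payment £11,555.52.
Month 2: interest £170.44; balance after payment £11,205.97.
Month 3: interest £165.29; balance after payment £10,851.26.
Month 4: interest £160.06; balance after payment £10,491.31.
Month 5: interest £154.75; balance after payment £10,126.06.
Month 6: interest £149.36; balance after payment £9,755.42.

£9,755.42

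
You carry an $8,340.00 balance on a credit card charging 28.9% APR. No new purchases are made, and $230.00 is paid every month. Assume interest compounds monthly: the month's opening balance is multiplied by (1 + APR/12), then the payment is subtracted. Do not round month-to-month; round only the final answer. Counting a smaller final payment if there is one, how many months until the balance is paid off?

87 payments

Monthly rate r = 28.9%/12 = 2.40833% = 0.0240833.
Recurrence: B ← B·(1+r) − $230.00.
Month 1: interest $200.85; balance after payment $8,310.85.
Month 2: interest $200.15; balance after payment $8,281.01.
Closed form: n = −ln(1 − rB₀/P)/ln(1+r) = −ln(0.12672)/ln(1.02408) ≈ 86.806, so the balance reaches zero during payment 87.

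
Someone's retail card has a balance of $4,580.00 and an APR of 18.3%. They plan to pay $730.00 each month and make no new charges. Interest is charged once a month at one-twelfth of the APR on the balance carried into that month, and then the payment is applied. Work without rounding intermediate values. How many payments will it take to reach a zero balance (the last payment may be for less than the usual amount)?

Monthly rate r = 18.3%/12 = 1.525% = 0.01525.
Recurrence: B ← B·(1+r) − $730.00.
Month 1: interest $69.85; balance after payment $3,919.85.
Month 2: interest $59.78; balance after payment $3,249.62.
Closed form: n = −ln(1 − rB₀/P)/ln(1+r) = −ln(0.90432)/ln(1.01525) ≈ 6.645, so the balance reaches zero during payment 7.

7 months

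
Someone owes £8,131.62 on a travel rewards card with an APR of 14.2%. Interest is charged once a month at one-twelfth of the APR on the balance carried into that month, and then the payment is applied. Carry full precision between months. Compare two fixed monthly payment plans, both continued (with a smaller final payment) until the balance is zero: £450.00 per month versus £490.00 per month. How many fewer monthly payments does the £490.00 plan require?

2 fewer payments

Monthly rate r = 14.2%/12 = 1.18333% = 0.0118333.
At £450.00/mo: n = ⌈−ln(1 − rB₀/P)/ln(1+r)⌉ = 21 payments (last £203.65); total interest = total paid − £8,131.62 = £1,072.03.
At £490.00/mo: 19 payments (last £287.02); total interest £975.40.
Payments saved = 21 − 19 = 2.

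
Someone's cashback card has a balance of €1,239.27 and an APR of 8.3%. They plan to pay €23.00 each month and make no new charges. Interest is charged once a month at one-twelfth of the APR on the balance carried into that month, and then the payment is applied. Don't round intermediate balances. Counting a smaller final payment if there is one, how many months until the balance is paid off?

68 months

Monthly rate r = 8.3%/12 = 0.691667% = 0.00691667.
Recurrence: B ← B·(1+r) − €23.00.
Month 1: interest €8.57; balance after payment €1,224.84.
Month 2: interest €8.47; balance after payment €1,210.31.
Closed form: n = −ln(1 − rB₀/P)/ln(1+r) = −ln(0.62732)/ln(1.00692) ≈ 67.649, so the balance reaches zero during payment 68.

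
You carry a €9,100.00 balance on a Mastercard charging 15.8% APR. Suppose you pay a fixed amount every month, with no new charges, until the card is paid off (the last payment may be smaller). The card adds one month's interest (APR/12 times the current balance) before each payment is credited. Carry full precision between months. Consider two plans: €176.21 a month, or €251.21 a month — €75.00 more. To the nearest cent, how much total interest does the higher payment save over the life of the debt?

Monthly rate r = 15.8%/12 = 1.31667% = 0.0131667.
At €176.21/mo: n = ⌈−ln(1 − rB₀/P)/ln(1+r)⌉ = 88 payments (last €17.63); total interest = total paid − €9,100.00 = €6,247.90.
At €251.21/mo: 50 payments (last €137.48); total interest €3,346.77.
Interest saved = €6,247.90 − €3,346.77 = €2,901.13.

€2,901.13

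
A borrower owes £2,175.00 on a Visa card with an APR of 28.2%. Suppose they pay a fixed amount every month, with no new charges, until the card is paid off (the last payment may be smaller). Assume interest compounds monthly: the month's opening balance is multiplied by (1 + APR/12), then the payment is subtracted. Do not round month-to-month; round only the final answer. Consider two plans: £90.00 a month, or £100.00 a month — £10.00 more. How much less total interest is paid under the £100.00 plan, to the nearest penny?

£170.31

Monthly rate r = 28.2%/12 = 2.35% = 0.0235.
At £90.00/mo: n = ⌈−ln(1 − rB₀/P)/ln(1+r)⌉ = 37 payments (last £11.45); total interest = total paid − £2,175.00 = £1,076.45.
At £100.00/mo: 31 payments (last £81.14); total interest £906.14.
Interest saved = £1,076.45 − £906.14 = £170.31.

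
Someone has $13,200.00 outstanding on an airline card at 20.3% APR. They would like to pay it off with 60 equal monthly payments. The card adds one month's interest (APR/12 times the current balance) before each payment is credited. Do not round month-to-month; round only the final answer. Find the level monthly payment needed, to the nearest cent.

Monthly rate r = 20.3%/12 = 1.69167% = 0.0169167.
Level-payment amortization: P = B₀·r / (1 − (1+r)^(−n)) = 13200.00·0.0169167 / (1 − 1.01692^(−60)).
Denominator 1 − (1+r)^(−60) = 0.634507822.
P = 223.3 / 0.634507822 ≈ 351.93.

$351.93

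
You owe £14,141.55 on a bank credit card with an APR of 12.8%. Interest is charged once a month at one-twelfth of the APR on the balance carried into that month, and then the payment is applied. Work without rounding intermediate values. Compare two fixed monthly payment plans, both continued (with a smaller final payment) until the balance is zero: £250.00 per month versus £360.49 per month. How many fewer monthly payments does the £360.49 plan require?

Monthly rate r = 12.8%/12 = 1.06667% = 0.0106667.
At £250.00/mo: n = ⌈−ln(1 − rB₀/P)/ln(1+r)⌉ = 88 payments (last £39.59); total interest = total paid − £14,141.55 = £7,648.04.
At £360.49/mo: 52 payments (last £31.44); total interest £4,274.88.
Payments saved = 88 − 52 = 36.

36 fewer payments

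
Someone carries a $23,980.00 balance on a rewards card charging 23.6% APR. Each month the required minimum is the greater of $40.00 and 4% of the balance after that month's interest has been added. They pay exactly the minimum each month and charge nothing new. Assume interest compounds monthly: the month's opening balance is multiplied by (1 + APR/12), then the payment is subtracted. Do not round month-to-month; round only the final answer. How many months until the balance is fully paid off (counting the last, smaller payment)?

Monthly rate r = 23.6%/12 = 1.96667% = 0.0196667.
While 4% of the post-interest balance exceeds $40.00, each month B ← (B·(1+r))·(1 − 0.04), i.e. B shrinks by the factor (1+r)·0.96 = 0.97888.
This holds for months 1–150. Entering month 151 the balance is $975.59; 4% of the post-interest balance is now below $40.00, so the flat $40.00 minimum applies from here.
From month 151 a fixed $40.00 at rate r clears $975.59 in 34 more payments. Total: 150 + 34 = 184 months.

184 months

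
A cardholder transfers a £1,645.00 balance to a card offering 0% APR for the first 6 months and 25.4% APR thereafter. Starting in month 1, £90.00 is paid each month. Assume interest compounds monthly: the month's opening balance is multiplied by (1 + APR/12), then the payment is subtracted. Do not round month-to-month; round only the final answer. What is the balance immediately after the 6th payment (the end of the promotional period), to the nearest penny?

£1,105.00

Promo months 1–6 at r₀ = 0%/12 = 0; months 7+ at r₁ = 25.4%/12 = 0.0211667.
After month 6 (no interest yet): B = £1,645.00 − 6·£90.00 = £1,105.00.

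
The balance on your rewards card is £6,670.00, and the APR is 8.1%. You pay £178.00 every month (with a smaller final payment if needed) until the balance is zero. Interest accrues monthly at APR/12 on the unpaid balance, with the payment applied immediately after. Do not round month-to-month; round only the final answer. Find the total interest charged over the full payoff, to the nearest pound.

Monthly rate r = 8.1%/12 = 0.675% = 0.00675.
Payoff takes n = ⌈−ln(1 − rB₀/P)/ln(1+r)⌉ = ⌈43.346⌉ = 44 payments; the last is £61.75.
Total paid = 43·£178.00 + £61.75 = £7,715.75.
Total interest = total paid − principal = £7,715.75 − £6,670.00 = £1,045.75.

£1,046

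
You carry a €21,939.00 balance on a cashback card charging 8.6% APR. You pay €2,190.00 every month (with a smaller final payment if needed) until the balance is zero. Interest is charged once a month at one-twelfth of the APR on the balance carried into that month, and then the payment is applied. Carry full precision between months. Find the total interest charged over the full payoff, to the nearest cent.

€910.80

Monthly rate r = 8.6%/12 = 0.716667% = 0.00716667.
Payoff takes n = ⌈−ln(1 − rB₀/P)/ln(1+r)⌉ = ⌈10.433⌉ = 11 payments; the last is €949.80.
Total paid = 10·€2,190.00 + €949.80 = €22,849.80.
Total interest = total paid − principal = €22,849.80 − €21,939.00 = €910.80.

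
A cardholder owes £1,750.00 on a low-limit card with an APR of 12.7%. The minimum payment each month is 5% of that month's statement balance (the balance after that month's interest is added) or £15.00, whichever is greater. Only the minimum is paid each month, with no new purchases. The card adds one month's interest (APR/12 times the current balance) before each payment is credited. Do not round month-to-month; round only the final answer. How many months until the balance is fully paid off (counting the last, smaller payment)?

Monthly rate r = 12.7%/12 = 1.05833% = 0.0105833.
While 5% of the post-interest balance exceeds £15.00, each month B ← (B·(1+r))·(1 − 0.05), i.e. B shrinks by the factor (1+r)·0.95 = 0.96005.
This holds for months 1–44. Entering month 45 the balance is £291.11; 5% of the post-interest balance is now below £15.00, so the flat £15.00 minimum applies from here.
From month 45 a fixed £15.00 at rate r clears £291.11 in 22 more payments. Total: 44 + 22 = 66 months.

66 months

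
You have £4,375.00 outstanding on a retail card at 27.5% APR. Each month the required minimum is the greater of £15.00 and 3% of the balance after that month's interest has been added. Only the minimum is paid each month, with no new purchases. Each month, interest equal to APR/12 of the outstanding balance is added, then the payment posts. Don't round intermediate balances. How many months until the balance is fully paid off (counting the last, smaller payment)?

Monthly rate r = 27.5%/12 = 2.29167% = 0.0229167.
While 3% of the post-interest balance exceeds £15.00, each month B ← (B·(1+r))·(1 − 0.03), i.e. B shrinks by the factor (1+r)·0.97 = 0.99223.
This holds for months 1–281. Entering month 282 the balance is £488.59; 3% of the post-interest balance is now below £15.00, so the flat £15.00 minimum applies from here.
From month 282 a fixed £15.00 at rate r clears £488.59 in 61 more payments. Total: 281 + 61 = 342 months.

342 months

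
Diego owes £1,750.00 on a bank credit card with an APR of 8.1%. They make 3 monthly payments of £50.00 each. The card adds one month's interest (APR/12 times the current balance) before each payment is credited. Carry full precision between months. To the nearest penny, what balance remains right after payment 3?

£1,634.66

Monthly rate r = 8.1%/12 = 0.675% = 0.00675.
Each month: B ← B·(1+r) − £50.00.
Month 1: interest £11.81; balance after payment £1,711.81.
Month 2: interest £11.55; balance after payment £1,673.37.
Month 3: interest £11.30; balance after payment £1,634.66.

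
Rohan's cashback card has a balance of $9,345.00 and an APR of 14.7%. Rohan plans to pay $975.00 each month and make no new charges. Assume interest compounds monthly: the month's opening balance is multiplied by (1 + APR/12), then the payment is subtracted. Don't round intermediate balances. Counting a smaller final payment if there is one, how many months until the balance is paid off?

Monthly rate r = 14.7%/12 = 1.225% = 0.01225.
Recurrence: B ← B·(1+r) − $975.00.
Month 1: interest $114.48; balance after payment $8,484.48.
Month 2: interest $103.93; balance after payment $7,613.41.
Closed form: n = −ln(1 − rB₀/P)/ln(1+r) = −ln(0.88259)/ln(1.01225) ≈ 10.258, so the balance reaches zero during payment 11.

11 payments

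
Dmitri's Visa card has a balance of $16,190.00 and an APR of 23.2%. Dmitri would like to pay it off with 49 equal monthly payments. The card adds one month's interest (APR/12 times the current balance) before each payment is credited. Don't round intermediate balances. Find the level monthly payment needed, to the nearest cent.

Monthly rate r = 23.2%/12 = 1.93333% = 0.0193333.
Level-payment amortization: P = B₀·r / (1 − (1+r)^(−n)) = 16190.00·0.0193333 / (1 − 1.01933^(−49)).
Denominator 1 − (1+r)^(−49) = 0.60870445.
P = 313.007 / 0.60870445 ≈ 514.22.

$514.22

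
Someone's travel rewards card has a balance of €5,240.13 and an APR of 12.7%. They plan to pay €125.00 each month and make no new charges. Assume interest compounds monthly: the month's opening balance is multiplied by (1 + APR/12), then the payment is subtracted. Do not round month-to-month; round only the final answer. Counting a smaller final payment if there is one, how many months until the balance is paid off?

56 months

Monthly rate r = 12.7%/12 = 1.05833% = 0.0105833.
Recurrence: B ← B·(1+r) − €125.00.
Month 1: interest €55.46; balance after payment €5,170.59.
Month 2: interest €54.72; balance after payment €5,100.31.
Closed form: n = −ln(1 − rB₀/P)/ln(1+r) = −ln(0.55634)/ln(1.01058) ≈ 55.699, so the balance reaches zero during payment 56.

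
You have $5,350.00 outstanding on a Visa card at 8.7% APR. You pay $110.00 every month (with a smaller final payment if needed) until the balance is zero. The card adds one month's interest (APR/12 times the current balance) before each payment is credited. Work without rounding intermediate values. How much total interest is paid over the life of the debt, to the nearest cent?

Monthly rate r = 8.7%/12 = 0.725% = 0.00725.
Payoff takes n = ⌈−ln(1 − rB₀/P)/ln(1+r)⌉ = ⌈60.191⌉ = 61 payments; the last is $21.09.
Total paid = 60·$110.00 + $21.09 = $6,621.09.
Total interest = total paid − principal = $6,621.09 − $5,350.00 = $1,271.09.

$1,271.09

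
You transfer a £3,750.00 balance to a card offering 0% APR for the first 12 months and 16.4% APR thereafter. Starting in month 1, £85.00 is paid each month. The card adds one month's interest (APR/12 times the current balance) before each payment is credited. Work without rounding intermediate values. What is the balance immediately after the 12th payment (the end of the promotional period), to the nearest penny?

£2,730.00

Promo months 1–12 at r₀ = 0%/12 = 0; months 13+ at r₁ = 16.4%/12 = 0.0136667.
After month 12 (no interest yet): B = £3,750.00 − 12·£85.00 = £2,730.00.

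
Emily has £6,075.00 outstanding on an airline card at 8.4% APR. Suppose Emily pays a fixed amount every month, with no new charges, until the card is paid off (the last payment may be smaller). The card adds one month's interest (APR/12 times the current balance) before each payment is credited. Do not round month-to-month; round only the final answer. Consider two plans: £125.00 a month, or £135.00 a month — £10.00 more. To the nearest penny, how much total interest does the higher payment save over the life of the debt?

Monthly rate r = 8.4%/12 = 0.7% = 0.007.
At £125.00/mo: n = ⌈−ln(1 − rB₀/P)/ln(1+r)⌉ = 60 payments (last £76.39); total interest = total paid − £6,075.00 = £1,376.39.
At £135.00/mo: 55 payments (last £32.08); total interest £1,247.08.
Interest saved = £1,376.39 − £1,247.08 = £129.31.

£129.31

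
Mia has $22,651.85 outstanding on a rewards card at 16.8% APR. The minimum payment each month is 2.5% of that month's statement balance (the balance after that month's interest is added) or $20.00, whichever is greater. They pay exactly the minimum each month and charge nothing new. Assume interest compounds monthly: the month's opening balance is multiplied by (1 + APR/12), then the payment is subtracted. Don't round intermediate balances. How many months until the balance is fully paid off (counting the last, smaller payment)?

Monthly rate r = 16.8%/12 = 1.4% = 0.014.
While 2.5% of the post-interest balance exceeds $20.00, each month B ← (B·(1+r))·(1 − 0.025), i.e. B shrinks by the factor (1+r)·0.975 = 0.98865.
This holds for months 1–295. Entering month 296 the balance is $781.02; 2.5% of the post-interest balance is now below $20.00, so the flat $20.00 minimum applies from here.
From month 296 a fixed $20.00 at rate r clears $781.02 in 57 more payments. Total: 295 + 57 = 352 months.

352 months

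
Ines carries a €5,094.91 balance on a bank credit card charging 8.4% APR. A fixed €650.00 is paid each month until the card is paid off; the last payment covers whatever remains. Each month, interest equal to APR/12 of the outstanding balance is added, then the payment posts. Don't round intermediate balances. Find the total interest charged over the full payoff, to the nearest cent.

Monthly rate r = 8.4%/12 = 0.7% = 0.007.
Payoff takes n = ⌈−ln(1 − rB₀/P)/ln(1+r)⌉ = ⌈8.090⌉ = 9 payments; the last is €58.52.
Total paid = 8·€650.00 + €58.52 = €5,258.52.
Total interest = total paid − principal = €5,258.52 − €5,094.91 = €163.61.

€163.61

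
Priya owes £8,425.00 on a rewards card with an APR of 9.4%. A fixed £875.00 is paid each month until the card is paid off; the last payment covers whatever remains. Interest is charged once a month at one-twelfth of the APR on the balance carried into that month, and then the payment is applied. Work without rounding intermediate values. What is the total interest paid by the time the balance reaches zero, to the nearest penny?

£369.09

Monthly rate r = 9.4%/12 = 0.783333% = 0.00783333.
Payoff takes n = ⌈−ln(1 − rB₀/P)/ln(1+r)⌉ = ⌈10.050⌉ = 11 payments; the last is £44.09.
Total paid = 10·£875.00 + £44.09 = £8,794.09.
Total interest = total paid − principal = £8,794.09 − £8,425.00 = £369.09.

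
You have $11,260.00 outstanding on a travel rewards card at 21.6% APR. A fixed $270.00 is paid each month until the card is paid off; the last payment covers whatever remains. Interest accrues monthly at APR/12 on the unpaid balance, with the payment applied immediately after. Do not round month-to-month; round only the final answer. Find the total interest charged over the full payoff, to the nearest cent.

$9,761.72

Monthly rate r = 21.6%/12 = 1.8% = 0.018.
Payoff takes n = ⌈−ln(1 − rB₀/P)/ln(1+r)⌉ = ⌈77.857⌉ = 78 payments; the last is $231.72.
Total paid = 77·$270.00 + $231.72 = $21,021.72.
Total interest = total paid − principal = $21,021.72 − $11,260.00 = $9,761.72.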